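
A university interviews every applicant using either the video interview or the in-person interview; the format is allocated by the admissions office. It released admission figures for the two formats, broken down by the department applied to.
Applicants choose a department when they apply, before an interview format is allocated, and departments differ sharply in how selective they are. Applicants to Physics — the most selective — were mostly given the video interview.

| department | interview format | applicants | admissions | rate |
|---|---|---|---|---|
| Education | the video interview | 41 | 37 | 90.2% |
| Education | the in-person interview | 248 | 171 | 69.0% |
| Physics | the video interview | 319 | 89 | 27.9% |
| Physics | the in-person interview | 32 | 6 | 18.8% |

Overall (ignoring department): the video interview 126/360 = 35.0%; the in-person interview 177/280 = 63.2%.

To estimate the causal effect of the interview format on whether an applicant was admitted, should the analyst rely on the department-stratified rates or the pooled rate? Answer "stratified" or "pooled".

Department is set before the interview format has any effect — it is not caused by the interview format — and it independently drives the outcome. That makes it a confounder, so the causal comparison is within department levels.
Within each level — Education: 90.2% vs 69.0%; Physics: 27.9% vs 18.8% — the video interview is higher every time.

stratified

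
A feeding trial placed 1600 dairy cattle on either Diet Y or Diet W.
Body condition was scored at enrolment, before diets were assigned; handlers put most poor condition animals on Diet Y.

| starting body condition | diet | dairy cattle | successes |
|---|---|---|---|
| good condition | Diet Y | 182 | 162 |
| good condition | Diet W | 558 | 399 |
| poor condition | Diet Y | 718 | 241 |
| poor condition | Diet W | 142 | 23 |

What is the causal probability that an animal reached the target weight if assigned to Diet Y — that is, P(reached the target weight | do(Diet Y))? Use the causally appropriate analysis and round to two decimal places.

0.59

Starting body condition satisfies the back-door criterion: it is not a descendant of the diet, and it blocks the spurious path from diet to outcome. Adjusting for it (i.e., using the within-starting body condition rates) gives the causal effect.
Standardising Diet Y to the population starting body condition mix: 0.463·162/182 + 0.537·241/718 = 0.592.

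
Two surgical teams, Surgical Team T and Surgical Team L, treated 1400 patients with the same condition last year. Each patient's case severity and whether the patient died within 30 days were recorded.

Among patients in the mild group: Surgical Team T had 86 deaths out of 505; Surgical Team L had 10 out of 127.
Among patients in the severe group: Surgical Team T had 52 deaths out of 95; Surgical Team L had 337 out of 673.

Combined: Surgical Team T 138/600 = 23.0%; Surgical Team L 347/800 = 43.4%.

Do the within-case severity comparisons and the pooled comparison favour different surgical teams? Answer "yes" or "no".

Within each case severity level (mild 17.0% vs 7.9%; severe 54.7% vs 50.1%), Surgical Team L has the lower rate every time. Pooled: 23.0% vs 43.4% — Surgical Team T has the lower rate overall. The two comparisons disagree.

yes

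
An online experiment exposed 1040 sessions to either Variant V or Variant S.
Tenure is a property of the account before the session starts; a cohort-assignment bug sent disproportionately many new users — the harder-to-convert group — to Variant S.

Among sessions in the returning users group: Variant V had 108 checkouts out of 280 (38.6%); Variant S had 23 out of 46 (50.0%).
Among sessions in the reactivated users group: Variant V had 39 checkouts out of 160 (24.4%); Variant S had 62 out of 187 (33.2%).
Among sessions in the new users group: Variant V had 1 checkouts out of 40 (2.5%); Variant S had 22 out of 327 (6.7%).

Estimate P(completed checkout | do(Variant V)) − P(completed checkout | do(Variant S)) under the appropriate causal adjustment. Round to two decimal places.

Within every user tenure level Variant S has the higher rate, yet pooled Variant V does — Simpson's reversal.
User tenure is set before the variant has any effect — it is not caused by the variant — and it independently drives the outcome. That makes it a confounder, so the causal comparison is within user tenure levels.
Adjusting over the population distribution of user tenure: 0.313·(0.386−0.500) + 0.334·(0.244−0.332) + 0.353·(0.025−0.067) = -0.080.

-0.08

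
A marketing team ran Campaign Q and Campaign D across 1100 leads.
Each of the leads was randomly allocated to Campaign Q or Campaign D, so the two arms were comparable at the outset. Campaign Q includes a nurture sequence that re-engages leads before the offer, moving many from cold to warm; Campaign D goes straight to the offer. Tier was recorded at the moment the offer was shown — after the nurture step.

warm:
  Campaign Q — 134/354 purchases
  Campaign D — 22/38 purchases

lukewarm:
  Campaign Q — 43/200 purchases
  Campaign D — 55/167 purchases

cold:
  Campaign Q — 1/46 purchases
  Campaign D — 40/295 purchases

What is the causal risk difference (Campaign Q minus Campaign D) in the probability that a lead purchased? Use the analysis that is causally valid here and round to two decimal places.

The stratified and pooled comparisons disagree (Campaign D wins within each engagement tier; Campaign Q wins overall), so the answer turns on the causal role of engagement tier.
Engagement tier is recorded after the campaign and is itself shifted by it — it sits on the causal path from campaign to outcome. Conditioning on a mediator would strip out part of the effect we want; the pooled comparison gives the total causal effect.
The causal difference is the pooled difference: 0.297 − 0.234 = +0.063.

+0.06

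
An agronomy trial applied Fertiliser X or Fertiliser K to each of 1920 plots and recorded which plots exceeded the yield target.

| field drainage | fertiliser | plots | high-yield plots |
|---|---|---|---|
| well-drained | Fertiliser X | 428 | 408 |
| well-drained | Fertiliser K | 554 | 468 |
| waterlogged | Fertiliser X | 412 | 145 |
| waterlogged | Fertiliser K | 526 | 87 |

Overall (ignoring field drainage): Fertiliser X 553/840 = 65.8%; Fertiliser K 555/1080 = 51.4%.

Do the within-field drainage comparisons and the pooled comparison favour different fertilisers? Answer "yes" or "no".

no

Within each field drainage level (well-drained 95.3% vs 84.5%; waterlogged 35.2% vs 16.5%), Fertiliser X has the higher rate every time. Pooled: 65.8% vs 51.4% — Fertiliser X has the higher rate overall. They agree.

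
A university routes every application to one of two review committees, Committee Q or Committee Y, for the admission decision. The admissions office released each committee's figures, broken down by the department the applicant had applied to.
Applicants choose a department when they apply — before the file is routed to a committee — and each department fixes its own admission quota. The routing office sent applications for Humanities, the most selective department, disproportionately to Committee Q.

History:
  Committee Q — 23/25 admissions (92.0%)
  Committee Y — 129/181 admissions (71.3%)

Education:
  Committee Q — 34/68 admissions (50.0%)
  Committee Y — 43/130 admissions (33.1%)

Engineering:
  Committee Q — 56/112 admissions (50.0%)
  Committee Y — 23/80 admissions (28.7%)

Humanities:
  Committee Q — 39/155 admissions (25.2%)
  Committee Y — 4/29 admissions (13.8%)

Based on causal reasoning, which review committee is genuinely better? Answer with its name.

Committee Q

Department is set before the review committee has any effect — it is not caused by the review committee — and it independently drives the outcome. That makes it a confounder, so the causal comparison is within department levels.
Within each level — History: 92.0% vs 71.3%; Education: 50.0% vs 33.1%; Engineering: 50.0% vs 28.7%; Humanities: 25.2% vs 13.8% — Committee Q is higher every time.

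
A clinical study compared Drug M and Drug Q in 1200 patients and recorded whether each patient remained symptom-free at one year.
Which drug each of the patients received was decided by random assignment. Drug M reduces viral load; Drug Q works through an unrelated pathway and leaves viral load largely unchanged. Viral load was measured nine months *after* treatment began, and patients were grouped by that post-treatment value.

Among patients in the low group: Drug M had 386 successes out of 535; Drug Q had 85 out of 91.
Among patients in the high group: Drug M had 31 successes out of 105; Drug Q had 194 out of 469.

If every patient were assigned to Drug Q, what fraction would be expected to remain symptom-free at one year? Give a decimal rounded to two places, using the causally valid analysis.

0.50

The viral load-specific comparison favours Drug Q throughout, but the pooled figures favour Drug M. The question is whether to condition on viral load.
Stratifying would compare drugs among patients the drugs themselves sorted into viral load groups — a form of selection on an intermediate. The unconditioned pooled rates give the total causal effect.
So P(outcome | do(Drug Q)) is just the pooled rate for Drug Q: 279/560 = 0.498.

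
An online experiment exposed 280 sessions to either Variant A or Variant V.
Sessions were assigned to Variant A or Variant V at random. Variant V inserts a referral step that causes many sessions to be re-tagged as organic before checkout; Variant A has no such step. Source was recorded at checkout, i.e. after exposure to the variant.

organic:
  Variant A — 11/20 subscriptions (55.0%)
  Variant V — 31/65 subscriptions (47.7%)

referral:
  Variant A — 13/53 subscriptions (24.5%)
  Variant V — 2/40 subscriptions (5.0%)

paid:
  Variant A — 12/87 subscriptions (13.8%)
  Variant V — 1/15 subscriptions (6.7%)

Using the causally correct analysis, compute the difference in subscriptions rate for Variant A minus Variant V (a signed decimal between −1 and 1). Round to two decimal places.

The traffic source-specific comparison favours Variant A throughout, but the pooled figures favour Variant V. The question is whether to condition on traffic source.
Traffic source is recorded after the variant and is itself shifted by it — it sits on the causal path from variant to outcome. Conditioning on a mediator would strip out part of the effect we want; the pooled comparison gives the total causal effect.
The causal difference is the pooled difference: 0.225 − 0.283 = -0.058.

-0.06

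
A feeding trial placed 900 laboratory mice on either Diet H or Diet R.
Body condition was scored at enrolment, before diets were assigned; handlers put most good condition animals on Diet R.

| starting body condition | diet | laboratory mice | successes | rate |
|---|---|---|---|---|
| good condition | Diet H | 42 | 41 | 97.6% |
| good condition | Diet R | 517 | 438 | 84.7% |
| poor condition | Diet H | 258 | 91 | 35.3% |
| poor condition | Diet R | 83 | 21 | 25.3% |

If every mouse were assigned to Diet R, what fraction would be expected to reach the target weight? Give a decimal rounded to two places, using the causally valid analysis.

0.62

The starting body condition-specific comparison favours Diet H throughout, but the pooled figures favour Diet R. The question is whether to condition on starting body condition.
Starting body condition differs across diets for reasons unrelated to any effect of the diet itself, and it separately predicts the outcome — a classic confounder. We must compare within starting body condition levels.
Standardising Diet R to the population starting body condition mix: 0.621·438/517 + 0.379·21/83 = 0.622.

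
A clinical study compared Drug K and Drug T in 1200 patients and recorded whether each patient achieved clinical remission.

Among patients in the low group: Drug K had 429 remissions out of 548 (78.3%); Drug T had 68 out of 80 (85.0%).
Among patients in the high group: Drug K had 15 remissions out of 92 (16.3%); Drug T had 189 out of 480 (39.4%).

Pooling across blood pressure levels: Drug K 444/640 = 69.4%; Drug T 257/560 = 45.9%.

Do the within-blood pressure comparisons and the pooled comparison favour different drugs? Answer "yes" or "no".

Within each blood pressure level (low 78.3% vs 85.0%; high 16.3% vs 39.4%), Drug T has the higher rate every time. Pooled: 69.4% vs 45.9% — Drug K has the higher rate overall. The two comparisons disagree.

yes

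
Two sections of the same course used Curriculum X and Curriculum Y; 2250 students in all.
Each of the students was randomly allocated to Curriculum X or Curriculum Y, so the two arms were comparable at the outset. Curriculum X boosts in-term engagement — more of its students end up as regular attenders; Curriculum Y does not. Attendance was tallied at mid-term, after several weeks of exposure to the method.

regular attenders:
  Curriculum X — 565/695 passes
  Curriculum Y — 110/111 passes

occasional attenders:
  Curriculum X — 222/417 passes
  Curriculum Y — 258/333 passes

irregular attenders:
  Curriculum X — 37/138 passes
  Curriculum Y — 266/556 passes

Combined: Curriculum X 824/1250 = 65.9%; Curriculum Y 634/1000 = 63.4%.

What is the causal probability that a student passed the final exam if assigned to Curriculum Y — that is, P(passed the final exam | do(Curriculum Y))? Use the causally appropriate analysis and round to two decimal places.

0.63

Within every mid-term attendance level Curriculum Y has the higher rate, yet pooled Curriculum X does — Simpson's reversal.
Mid-term attendance is downstream of the teaching method. One should not condition on a consequence of treatment, so the overall rates are the right comparison.
So P(outcome | do(Curriculum Y)) is just the pooled rate for Curriculum Y: 634/1000 = 0.634.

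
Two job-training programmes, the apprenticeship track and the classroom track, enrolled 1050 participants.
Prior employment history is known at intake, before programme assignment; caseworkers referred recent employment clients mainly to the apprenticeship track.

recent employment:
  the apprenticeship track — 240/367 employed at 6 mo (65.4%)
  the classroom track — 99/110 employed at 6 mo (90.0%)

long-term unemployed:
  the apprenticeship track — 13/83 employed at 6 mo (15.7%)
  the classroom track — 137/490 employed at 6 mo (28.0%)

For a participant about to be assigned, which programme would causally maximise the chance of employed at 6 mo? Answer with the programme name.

the classroom track

The prior employment history-specific comparison favours the classroom track throughout, but the pooled figures favour the apprenticeship track. The question is whether to condition on prior employment history.
Prior employment history satisfies the back-door criterion: it is not a descendant of the programme, and it blocks the spurious path from programme to outcome. Adjusting for it (i.e., using the within-prior employment history rates) gives the causal effect.
Within each level — recent employment: 65.4% vs 90.0%; long-term unemployed: 15.7% vs 28.0% — the classroom track is higher every time.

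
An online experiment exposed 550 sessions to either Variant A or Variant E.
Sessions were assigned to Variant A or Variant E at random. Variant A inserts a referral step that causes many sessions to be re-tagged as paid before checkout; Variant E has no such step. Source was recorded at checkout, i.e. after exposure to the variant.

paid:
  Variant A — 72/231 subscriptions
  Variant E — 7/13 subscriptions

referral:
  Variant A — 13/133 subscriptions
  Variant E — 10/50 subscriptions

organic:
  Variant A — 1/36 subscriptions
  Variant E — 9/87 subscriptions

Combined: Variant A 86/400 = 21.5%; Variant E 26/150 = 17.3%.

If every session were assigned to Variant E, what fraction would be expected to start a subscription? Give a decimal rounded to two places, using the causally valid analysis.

0.17

Traffic source is downstream of the variant. One should not condition on a consequence of treatment, so the overall rates are the right comparison.
So P(outcome | do(Variant E)) is just the pooled rate for Variant E: 26/150 = 0.173.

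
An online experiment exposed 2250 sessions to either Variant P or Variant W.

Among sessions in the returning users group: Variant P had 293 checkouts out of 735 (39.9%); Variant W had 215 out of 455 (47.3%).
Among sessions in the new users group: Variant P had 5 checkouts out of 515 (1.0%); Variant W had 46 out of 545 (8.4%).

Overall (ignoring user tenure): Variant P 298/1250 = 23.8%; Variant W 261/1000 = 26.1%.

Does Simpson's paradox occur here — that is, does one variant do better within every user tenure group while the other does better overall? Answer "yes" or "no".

no

Within each user tenure level (returning users 39.9% vs 47.3%; new users 1.0% vs 8.4%), Variant W has the higher rate every time. Pooled: 23.8% vs 26.1% — Variant W has the higher rate overall. They agree.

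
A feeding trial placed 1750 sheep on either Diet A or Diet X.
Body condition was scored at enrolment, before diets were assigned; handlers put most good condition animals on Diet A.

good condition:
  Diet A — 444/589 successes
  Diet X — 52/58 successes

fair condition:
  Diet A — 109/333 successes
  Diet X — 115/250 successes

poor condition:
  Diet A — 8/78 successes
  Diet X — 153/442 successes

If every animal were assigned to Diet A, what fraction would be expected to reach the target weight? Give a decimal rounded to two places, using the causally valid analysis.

The imbalance in starting body condition arose from how sheep were allocated, not from anything the diet did; and starting body condition independently affects the outcome. The pooled gap is confounded — condition on starting body condition.
Standardising Diet A to the population starting body condition mix: 0.370·444/589 + 0.333·109/333 + 0.297·8/78 = 0.418.

0.42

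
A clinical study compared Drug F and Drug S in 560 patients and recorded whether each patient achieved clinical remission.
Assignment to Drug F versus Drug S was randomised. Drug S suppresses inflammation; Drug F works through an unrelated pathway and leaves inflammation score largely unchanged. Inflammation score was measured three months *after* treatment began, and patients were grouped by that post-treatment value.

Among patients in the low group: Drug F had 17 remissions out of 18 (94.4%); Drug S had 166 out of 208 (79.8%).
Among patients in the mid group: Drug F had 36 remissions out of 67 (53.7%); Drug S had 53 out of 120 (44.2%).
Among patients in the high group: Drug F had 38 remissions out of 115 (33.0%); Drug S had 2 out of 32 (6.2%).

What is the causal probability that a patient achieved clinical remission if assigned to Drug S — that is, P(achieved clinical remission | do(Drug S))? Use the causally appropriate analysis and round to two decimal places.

The inflammation score-specific comparison favours Drug F throughout, but the pooled figures favour Drug S. The question is whether to condition on inflammation score.
Inflammation score lies on the pathway drug → inflammation score → outcome, so adjusting for it blocks the indirect effect. For the total causal effect of drug, use the unadjusted pooled rates.
So P(outcome | do(Drug S)) is just the pooled rate for Drug S: 221/360 = 0.614.

0.61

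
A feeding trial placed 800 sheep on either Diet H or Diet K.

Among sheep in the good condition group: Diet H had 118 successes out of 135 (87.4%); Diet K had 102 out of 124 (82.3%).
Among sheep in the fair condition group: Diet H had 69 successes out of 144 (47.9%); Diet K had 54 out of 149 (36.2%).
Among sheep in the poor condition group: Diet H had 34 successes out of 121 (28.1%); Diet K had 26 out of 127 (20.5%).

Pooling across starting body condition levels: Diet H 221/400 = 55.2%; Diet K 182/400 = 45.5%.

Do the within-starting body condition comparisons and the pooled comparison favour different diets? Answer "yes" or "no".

no

Within each starting body condition level (good condition 87.4% vs 82.3%; fair condition 47.9% vs 36.2%; poor condition 28.1% vs 20.5%), Diet H has the higher rate every time. Pooled: 55.2% vs 45.5% — Diet H has the higher rate overall. They agree.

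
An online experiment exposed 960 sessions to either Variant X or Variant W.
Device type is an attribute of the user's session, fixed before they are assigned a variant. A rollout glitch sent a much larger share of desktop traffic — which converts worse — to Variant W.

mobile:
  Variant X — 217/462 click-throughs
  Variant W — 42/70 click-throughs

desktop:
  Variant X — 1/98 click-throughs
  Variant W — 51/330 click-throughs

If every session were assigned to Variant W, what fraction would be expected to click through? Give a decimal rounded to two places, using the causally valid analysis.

Here device type is a common cause — it drives both which variant a case falls under and the outcome. The crude comparison mixes populations; the stratum-specific rates are the causally relevant ones.
Standardising Variant W to the population device type mix: 0.554·42/70 + 0.446·51/330 = 0.401.

0.40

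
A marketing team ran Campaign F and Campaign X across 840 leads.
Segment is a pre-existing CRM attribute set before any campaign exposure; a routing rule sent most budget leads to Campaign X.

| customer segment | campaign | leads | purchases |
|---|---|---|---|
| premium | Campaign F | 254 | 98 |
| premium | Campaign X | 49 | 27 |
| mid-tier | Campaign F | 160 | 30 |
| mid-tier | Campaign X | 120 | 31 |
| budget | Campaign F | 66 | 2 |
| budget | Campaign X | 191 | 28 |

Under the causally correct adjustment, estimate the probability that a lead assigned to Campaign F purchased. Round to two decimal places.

0.21

Customer segment is set before the campaign has any effect — it is not caused by the campaign — and it independently drives the outcome. That makes it a confounder, so the causal comparison is within customer segment levels.
Standardising Campaign F to the population customer segment mix: 0.361·98/254 + 0.333·30/160 + 0.306·2/66 = 0.211.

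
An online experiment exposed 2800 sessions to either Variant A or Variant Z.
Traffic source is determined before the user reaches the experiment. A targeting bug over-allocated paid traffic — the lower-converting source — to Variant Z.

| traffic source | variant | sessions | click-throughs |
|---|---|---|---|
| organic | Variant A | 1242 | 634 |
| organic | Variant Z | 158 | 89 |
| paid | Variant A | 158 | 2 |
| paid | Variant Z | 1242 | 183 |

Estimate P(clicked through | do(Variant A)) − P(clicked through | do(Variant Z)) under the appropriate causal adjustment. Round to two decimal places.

The imbalance in traffic source arose from how sessions were allocated, not from anything the variant did; and traffic source independently affects the outcome. The pooled gap is confounded — condition on traffic source.
Adjusting over the population distribution of traffic source: 0.500·(0.510−0.563) + 0.500·(0.013−0.147) = -0.094.

-0.09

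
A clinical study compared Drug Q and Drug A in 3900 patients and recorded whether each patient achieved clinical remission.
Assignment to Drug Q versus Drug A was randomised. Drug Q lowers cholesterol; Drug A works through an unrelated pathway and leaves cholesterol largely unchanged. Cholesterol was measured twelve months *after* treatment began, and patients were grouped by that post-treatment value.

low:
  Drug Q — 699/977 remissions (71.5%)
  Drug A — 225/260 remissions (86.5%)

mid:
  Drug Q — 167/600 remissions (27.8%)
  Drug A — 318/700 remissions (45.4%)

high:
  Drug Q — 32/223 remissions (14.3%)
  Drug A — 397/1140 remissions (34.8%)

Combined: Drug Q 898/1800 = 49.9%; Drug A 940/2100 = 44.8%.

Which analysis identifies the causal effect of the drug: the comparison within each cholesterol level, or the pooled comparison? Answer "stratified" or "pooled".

The cholesterol-specific comparison favours Drug A throughout, but the pooled figures favour Drug Q. The question is whether to condition on cholesterol.
Cholesterol is recorded after the drug and is itself shifted by it — it sits on the causal path from drug to outcome. Conditioning on a mediator would strip out part of the effect we want; the pooled comparison gives the total causal effect.
Pooled: Drug Q 49.9% vs Drug A 44.8%; Drug Q is higher overall.

pooled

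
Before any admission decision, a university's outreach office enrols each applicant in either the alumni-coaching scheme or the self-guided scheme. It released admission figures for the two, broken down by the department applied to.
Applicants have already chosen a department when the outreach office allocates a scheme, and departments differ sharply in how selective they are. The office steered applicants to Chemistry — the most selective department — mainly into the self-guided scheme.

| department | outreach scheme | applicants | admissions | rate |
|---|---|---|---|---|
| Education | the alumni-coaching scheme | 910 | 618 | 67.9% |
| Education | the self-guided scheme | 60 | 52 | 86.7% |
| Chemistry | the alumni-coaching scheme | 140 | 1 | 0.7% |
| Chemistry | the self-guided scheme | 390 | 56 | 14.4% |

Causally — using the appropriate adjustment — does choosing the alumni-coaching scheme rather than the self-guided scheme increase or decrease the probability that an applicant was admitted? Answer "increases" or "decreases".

Since department is a pre-existing factor (not a product of the outreach scheme) and it affects the outcome on its own, it is a confounder. The stratified rates, not the pooled rate, identify the causal effect.
Within each level — Education: 67.9% vs 86.7%; Chemistry: 0.7% vs 14.4% — the self-guided scheme is higher every time.

decreases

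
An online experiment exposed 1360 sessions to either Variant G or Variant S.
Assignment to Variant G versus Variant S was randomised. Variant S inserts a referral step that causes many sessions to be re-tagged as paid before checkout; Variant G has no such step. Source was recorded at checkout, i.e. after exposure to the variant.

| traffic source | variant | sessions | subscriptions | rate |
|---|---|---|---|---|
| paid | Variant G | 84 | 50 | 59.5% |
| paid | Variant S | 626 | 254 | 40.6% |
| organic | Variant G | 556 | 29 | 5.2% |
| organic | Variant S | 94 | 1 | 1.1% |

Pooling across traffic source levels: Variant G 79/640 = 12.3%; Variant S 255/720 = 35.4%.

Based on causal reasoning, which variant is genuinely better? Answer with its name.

Variant S

Traffic source here is a post-treatment variable shaped by the variant; conditioning on it would introduce bias rather than remove it. The overall comparison is the causal one.
Pooled: Variant G 12.3% vs Variant S 35.4%; Variant S is higher overall.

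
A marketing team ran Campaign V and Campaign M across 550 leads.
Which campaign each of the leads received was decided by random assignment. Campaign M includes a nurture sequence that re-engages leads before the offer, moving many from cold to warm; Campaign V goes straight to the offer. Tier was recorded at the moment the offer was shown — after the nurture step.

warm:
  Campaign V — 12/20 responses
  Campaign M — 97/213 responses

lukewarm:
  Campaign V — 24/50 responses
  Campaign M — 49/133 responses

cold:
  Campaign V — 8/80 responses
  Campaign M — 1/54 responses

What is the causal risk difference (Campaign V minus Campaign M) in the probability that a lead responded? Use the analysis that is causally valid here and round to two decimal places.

-0.07

The engagement tier-specific comparison favours Campaign V throughout, but the pooled figures favour Campaign M. The question is whether to condition on engagement tier.
Because the campaign influences engagement tier, engagement tier is a post-treatment mediator, not a confounder. Stratifying on it would bias the estimate; the causal effect is the crude pooled difference.
The causal difference is the pooled difference: 0.293 − 0.367 = -0.074.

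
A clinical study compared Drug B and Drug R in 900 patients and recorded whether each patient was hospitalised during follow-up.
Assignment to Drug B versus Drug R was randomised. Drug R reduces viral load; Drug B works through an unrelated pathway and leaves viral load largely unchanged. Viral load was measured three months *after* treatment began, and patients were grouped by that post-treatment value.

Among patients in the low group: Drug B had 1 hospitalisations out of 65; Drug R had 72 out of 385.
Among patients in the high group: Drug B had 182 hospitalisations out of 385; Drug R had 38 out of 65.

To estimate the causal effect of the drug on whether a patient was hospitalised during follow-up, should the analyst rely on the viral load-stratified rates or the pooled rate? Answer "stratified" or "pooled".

pooled

The distribution of viral load is itself part of what the drug does — it is an intermediate outcome. Holding it fixed would remove that part of the effect; the total effect is the pooled difference.
Pooled: Drug B 40.7% vs Drug R 24.4%; Drug R is lower overall.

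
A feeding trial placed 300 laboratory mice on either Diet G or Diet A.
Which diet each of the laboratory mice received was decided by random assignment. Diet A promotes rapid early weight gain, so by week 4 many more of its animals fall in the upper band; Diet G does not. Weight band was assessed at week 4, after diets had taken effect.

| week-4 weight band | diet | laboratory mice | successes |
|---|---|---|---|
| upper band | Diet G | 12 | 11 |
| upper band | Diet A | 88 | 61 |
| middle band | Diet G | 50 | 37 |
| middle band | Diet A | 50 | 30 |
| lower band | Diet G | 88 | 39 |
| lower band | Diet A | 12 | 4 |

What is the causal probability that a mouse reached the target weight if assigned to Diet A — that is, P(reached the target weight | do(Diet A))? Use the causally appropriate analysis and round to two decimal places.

Within every week-4 weight band level Diet G has the higher rate, yet pooled Diet A does — Simpson's reversal.
The distribution of week-4 weight band is itself part of what the diet does — it is an intermediate outcome. Holding it fixed would remove that part of the effect; the total effect is the pooled difference.
So P(outcome | do(Diet A)) is just the pooled rate for Diet A: 95/150 = 0.633.

0.63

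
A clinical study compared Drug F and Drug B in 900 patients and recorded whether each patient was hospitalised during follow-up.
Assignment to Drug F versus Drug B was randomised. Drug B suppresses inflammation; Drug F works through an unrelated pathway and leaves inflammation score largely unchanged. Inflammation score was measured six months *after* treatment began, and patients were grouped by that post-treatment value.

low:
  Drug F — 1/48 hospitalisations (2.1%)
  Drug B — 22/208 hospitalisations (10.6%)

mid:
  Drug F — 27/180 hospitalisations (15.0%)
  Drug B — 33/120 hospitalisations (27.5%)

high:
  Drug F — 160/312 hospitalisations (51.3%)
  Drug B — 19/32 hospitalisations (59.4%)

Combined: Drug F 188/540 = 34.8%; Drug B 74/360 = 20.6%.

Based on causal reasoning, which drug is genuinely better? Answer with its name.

Drug B

The inflammation score-specific comparison favours Drug F throughout, but the pooled figures favour Drug B. The question is whether to condition on inflammation score.
Inflammation score is downstream of the drug. One should not condition on a consequence of treatment, so the overall rates are the right comparison.
Pooled: Drug F 34.8% vs Drug B 20.6%; Drug B is lower overall.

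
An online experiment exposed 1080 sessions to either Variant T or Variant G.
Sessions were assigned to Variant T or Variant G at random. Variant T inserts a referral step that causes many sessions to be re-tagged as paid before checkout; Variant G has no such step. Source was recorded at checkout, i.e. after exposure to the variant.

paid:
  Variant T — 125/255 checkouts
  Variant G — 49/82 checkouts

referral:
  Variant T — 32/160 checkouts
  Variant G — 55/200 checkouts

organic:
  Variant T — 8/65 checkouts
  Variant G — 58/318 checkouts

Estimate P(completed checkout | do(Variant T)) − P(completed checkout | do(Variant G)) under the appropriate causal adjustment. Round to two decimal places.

The traffic source-specific comparison favours Variant G throughout, but the pooled figures favour Variant T. The question is whether to condition on traffic source.
Traffic source here is a post-treatment variable shaped by the variant; conditioning on it would introduce bias rather than remove it. The overall comparison is the causal one.
The causal difference is the pooled difference: 0.344 − 0.270 = +0.074.

+0.07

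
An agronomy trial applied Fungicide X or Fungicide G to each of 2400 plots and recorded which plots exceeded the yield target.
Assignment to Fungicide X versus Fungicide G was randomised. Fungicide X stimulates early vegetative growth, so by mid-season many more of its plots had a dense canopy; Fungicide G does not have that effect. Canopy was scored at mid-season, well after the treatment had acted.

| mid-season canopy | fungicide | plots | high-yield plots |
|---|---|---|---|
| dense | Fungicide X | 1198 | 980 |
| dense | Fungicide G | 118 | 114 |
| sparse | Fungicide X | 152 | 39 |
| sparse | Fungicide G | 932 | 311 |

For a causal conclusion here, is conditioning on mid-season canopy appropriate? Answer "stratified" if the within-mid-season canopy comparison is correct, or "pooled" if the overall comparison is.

Mid-season canopy lies on the pathway fungicide → mid-season canopy → outcome, so adjusting for it blocks the indirect effect. For the total causal effect of fungicide, use the unadjusted pooled rates.
Pooled: Fungicide X 75.5% vs Fungicide G 40.5%; Fungicide X is higher overall.

pooled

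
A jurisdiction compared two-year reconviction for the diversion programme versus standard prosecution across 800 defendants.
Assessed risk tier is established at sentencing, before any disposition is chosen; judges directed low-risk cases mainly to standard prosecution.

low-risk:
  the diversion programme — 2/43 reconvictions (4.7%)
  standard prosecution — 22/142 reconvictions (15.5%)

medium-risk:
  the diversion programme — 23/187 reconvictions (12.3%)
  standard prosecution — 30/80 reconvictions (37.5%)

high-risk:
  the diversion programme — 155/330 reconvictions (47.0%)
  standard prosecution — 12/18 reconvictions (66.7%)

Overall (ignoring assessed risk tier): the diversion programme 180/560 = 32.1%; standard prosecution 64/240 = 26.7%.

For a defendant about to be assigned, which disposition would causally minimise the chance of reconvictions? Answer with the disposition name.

the diversion programme

The imbalance in assessed risk tier arose from how defendants were allocated, not from anything the disposition did; and assessed risk tier independently affects the outcome. The pooled gap is confounded — condition on assessed risk tier.
Within each level — low-risk: 4.7% vs 15.5%; medium-risk: 12.3% vs 37.5%; high-risk: 47.0% vs 66.7% — the diversion programme is lower every time.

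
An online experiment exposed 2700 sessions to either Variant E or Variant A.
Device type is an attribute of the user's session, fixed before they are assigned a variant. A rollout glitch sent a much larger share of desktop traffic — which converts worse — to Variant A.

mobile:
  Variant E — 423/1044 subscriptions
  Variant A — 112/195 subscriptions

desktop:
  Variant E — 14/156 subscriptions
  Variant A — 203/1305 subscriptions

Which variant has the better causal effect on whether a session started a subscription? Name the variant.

Variant A

The stratified and pooled comparisons disagree (Variant A wins within each device type; Variant E wins overall), so the answer turns on the causal role of device type.
Device type is set before the variant has any effect — it is not caused by the variant — and it independently drives the outcome. That makes it a confounder, so the causal comparison is within device type levels.
Within each level — mobile: 40.5% vs 57.4%; desktop: 9.0% vs 15.6% — Variant A is higher every time.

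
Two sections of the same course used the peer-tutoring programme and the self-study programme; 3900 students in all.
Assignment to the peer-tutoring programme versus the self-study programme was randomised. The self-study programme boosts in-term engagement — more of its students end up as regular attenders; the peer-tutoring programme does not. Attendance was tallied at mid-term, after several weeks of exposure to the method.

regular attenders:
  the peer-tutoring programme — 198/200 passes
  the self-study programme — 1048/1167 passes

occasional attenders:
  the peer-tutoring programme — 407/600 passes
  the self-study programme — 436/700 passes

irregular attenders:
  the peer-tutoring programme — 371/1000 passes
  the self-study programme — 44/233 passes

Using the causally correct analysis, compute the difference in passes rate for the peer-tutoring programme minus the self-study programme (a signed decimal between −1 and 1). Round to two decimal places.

Because the teaching method influences mid-term attendance, mid-term attendance is a post-treatment mediator, not a confounder. Stratifying on it would bias the estimate; the causal effect is the crude pooled difference.
The causal difference is the pooled difference: 0.542 − 0.728 = -0.185.

-0.19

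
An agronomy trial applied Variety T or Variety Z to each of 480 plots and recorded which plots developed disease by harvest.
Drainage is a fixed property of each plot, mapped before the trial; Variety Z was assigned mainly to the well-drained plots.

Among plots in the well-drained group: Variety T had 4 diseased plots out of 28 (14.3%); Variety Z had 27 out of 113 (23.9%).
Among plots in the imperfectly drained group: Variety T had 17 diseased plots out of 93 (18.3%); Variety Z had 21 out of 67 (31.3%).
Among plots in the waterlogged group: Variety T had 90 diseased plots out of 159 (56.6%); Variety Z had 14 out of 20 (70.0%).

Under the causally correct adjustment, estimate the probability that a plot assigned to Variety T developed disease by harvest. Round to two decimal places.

Field drainage differs across varietys for reasons unrelated to any effect of the variety itself, and it separately predicts the outcome — a classic confounder. We must compare within field drainage levels.
Standardising Variety T to the population field drainage mix: 0.294·4/28 + 0.333·17/93 + 0.373·90/159 = 0.314.

0.31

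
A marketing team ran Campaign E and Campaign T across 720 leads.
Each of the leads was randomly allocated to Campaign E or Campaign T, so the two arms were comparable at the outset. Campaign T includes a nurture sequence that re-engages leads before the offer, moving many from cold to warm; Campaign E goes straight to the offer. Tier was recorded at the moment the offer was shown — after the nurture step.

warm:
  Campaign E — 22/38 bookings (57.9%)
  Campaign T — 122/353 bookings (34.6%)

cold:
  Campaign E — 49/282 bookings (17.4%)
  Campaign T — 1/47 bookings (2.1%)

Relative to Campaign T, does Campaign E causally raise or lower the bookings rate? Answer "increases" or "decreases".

decreases

Within every engagement tier level Campaign E has the higher rate, yet pooled Campaign T does — Simpson's reversal.
Engagement tier lies on the pathway campaign → engagement tier → outcome, so adjusting for it blocks the indirect effect. For the total causal effect of campaign, use the unadjusted pooled rates.
Pooled: Campaign E 22.2% vs Campaign T 30.8%; Campaign T is higher overall.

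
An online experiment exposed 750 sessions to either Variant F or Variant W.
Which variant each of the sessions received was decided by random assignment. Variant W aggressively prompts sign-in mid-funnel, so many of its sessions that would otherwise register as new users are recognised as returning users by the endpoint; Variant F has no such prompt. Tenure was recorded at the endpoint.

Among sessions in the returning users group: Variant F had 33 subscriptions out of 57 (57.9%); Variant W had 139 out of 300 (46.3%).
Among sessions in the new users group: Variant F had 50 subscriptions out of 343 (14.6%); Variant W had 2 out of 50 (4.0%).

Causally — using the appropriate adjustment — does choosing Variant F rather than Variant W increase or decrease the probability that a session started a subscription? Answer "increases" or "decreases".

User tenure is downstream of the variant. One should not condition on a consequence of treatment, so the overall rates are the right comparison.
Pooled: Variant F 20.8% vs Variant W 40.3%; Variant W is higher overall.

decreases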